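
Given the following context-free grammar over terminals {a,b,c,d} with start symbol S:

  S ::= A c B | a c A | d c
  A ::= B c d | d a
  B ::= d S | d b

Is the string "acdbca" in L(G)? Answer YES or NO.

Convert to CNF:
  S -> A X5 | T1 T0 | T2 X6
  A -> B X4 | T1 T2
  B -> T1 S | T1 T3
  T0 -> c
  T1 -> d
  T2 -> a
  T3 -> b
  X4 -> T0 T1
  X5 -> T0 B
  X6 -> T0 A

CYK table (by increasing span):
  T[0,0] 'a' = {T2}  orig:{}
  T[1,1] 'c' = {T0}  orig:{}
  T[2,2] 'd' = {T1}  orig:{}
  T[3,3] 'b' = {T3}  orig:{}
  T[4,4] 'c' = {T0}  orig:{}
  T[5,5] 'a' = {T2}  orig:{}
  T[0,1] 'ac' = ∅
  T[1,2] 'cd' = {X4}  orig:{}
  T[2,3] 'db' = {B}
  T[3,4] 'bc' = ∅
  T[4,5] 'ca' = ∅
  T[0,2] 'acd' = ∅
  T[1,3] 'cdb' = {X5}  orig:{}
  T[2,4] 'dbc' = ∅
  T[3,5] 'bca' = ∅
  T[0,3] 'acdb' = ∅
  T[1,4] 'cdbc' = ∅
  T[2,5] 'dbca' = ∅
  T[0,4] 'acdbc' = ∅
  T[1,5] 'cdbca' = ∅
  T[0,5] 'acdbca' = ∅

S ∉ T[0,5] ⇒ NO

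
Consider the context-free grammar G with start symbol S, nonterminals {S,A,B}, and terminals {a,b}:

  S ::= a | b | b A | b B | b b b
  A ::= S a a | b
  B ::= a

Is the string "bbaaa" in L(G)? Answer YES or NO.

Convert to CNF:
  S -> T1 A | T1 B | T1 X3 | a | b
  A -> S X2 | b
  B -> a
  T0 -> a
  T1 -> b
  X2 -> T0 T0
  X3 -> T1 T1

Fill CYK table bottom-up:
  [0..0]={A,S,T1}  "b"  orig:{A,S}
  [1..1]={A,S,T1}  "b"  orig:{A,S}
  [2..2]={B,S,T0}  "a"  orig:{B,S}
  [3..3]={B,S,T0}  "a"  orig:{B,S}
  [4..4]={B,S,T0}  "a"  orig:{B,S}
  [0..1]={S,X3}  "bb"  orig:{S}
  [1..2]={S}  "ba"
  [2..3]={X2}  "aa"  orig:{}
  [3..4]={X2}  "aa"  orig:{}
  [0..2]=∅  "bba"
  [1..3]={A}  "baa"
  [2..4]={A}  "aaa"
  [0..3]={A,S}  "bbaa"
  [1..4]={A,S}  "baaa"
  [0..4]={S}  "bbaaa"

S ∈ T[0,4] ⇒ YES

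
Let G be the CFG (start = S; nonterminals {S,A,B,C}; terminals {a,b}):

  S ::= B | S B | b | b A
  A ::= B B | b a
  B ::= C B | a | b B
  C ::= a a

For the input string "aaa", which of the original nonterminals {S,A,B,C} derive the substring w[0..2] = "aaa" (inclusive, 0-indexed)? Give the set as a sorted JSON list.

CNF form of G:
  S -> C B | S B | T0 A | T0 B | a | b
  A -> B B | T0 T1
  B -> C B | T0 B | a
  C -> T1 T1
  T0 -> b
  T1 -> a

CYK table (by increasing span), restricted to cells inside w[0..2]:
  cell(0,0) a: {B,S,T1}  orig:{B,S}
  cell(1,1) a: {B,S,T1}  orig:{B,S}
  cell(2,2) a: {B,S,T1}  orig:{B,S}
  cell(0,1) aa: {A,C,S}
  cell(1,2) aa: {A,C,S}
  cell(0,2) aaa: {B,S}

Original NTs in T[0,2] deriving "aaa": ["B", "S"]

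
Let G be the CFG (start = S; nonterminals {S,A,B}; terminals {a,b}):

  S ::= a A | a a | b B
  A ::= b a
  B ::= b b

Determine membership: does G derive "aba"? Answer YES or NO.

Convert to CNF:
  S -> T0 B | T1 A | T1 T1
  A -> T0 T1
  B -> T0 T0
  T0 -> b
  T1 -> a

CYK table (by increasing span):
  [0..0]={T1}  "a"  orig:{}
  [1..1]={T0}  "b"  orig:{}
  [2..2]={T1}  "a"  orig:{}
  [0..1]=∅  "ab"
  [1..2]={A}  "ba"
  [0..2]={S}  "aba"

S ∈ T[0,2] ⇒ YES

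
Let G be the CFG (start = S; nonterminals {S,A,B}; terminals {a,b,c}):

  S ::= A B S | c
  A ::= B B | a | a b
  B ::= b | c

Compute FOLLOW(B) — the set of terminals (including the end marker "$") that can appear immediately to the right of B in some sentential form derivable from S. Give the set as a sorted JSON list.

FIRST sets, iterate to fixpoint:
pass 1:
  A via A→a: +{a}
  B via B→b: +{b}
  B via B→c: +{c}
  S via S→A B S: +{a}
  S via S→c: +{c}
  S: {a,c}  A: {a}  B: {b,c}
pass 2:
  A via A→B B: +{b,c}
  S via S→A B S: +{b}
  S: {a,b,c}  A: {a,b,c}  B: {b,c}
pass 3: (no change)
  S: {a,b,c}  A: {a,b,c}  B: {b,c}

FOLLOW sets:
initialize: $ ∈ FOLLOW(S)
[1]
  A→B B: FOLLOW(B) ⊇ FIRST(B) = {b,c}; new: +{b,c}
  S→A B S: FOLLOW(A) ⊇ FIRST(B) = {b,c}; new: +{b,c}
  S→A B S: FOLLOW(B) ⊇ FIRST(S) = {a,b,c}; new: +{a}
  FOLLOW(S)={$}  FOLLOW(A)={b,c}  FOLLOW(B)={a,b,c}
[2] (no change)
  FOLLOW(S)={$}  FOLLOW(A)={b,c}  FOLLOW(B)={a,b,c}

FOLLOW(B) = ["a", "b", "c"]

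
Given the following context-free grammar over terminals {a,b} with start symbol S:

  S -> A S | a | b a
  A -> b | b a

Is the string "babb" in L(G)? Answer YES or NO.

Convert to CNF:
  S -> A S | T0 T1 | a
  A -> T0 T1 | b
  T0 -> b
  T1 -> a

Fill CYK table bottom-up:
  cell(0,0) b: {A,T0}  orig:{A}
  cell(1,1) a: {S,T1}  orig:{S}
  cell(2,2) b: {A,T0}  orig:{A}
  cell(3,3) b: {A,T0}  orig:{A}
  cell(0,1) ba: {A,S}
  cell(1,2) ab: ∅
  cell(2,3) bb: ∅
  cell(0,2) bab: ∅
  cell(1,3) abb: ∅
  cell(0,3) babb: ∅

S ∉ T[0,3] ⇒ NO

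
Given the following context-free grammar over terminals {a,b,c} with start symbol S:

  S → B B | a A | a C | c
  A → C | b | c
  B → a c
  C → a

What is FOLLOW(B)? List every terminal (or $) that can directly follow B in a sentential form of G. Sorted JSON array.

FIRST sets, iterate to fixpoint:
round 1:
  A via A→b: +{b}
  A via A→c: +{c}
  B via B→a c: +{a}
  C via C→a: +{a}
  S via S→B B: +{a}
  S via S→c: +{c}
  FIRST(S)={a,c}  FIRST(A)={b,c}  FIRST(B)={a}  FIRST(C)={a}
round 2:
  A via A→C: +{a}
  FIRST(S)={a,c}  FIRST(A)={a,b,c}  FIRST(B)={a}  FIRST(C)={a}
round 3: (no change)
  FIRST(S)={a,c}  FIRST(A)={a,b,c}  FIRST(B)={a}  FIRST(C)={a}

Compute FOLLOW by fixpoint:
seed FOLLOW(S) with $
round 1:
  S→B B: FOLLOW(B) ⊇ FIRST(B) = {a}; new: +{a}
  S→B B: FOLLOW(B) ⊇ FOLLOW(S) ⊇ {$}; new: +{$}
  S→a A: FOLLOW(A) ⊇ FOLLOW(S) ⊇ {$}; new: +{$}
  S→a C: FOLLOW(C) ⊇ FOLLOW(S) ⊇ {$}; new: +{$}
  S: {$}  A: {$}  B: {$,a}  C: {$}
round 2: (stable)
  S: {$}  A: {$}  B: {$,a}  C: {$}

FOLLOW(B) = ["$", "a"]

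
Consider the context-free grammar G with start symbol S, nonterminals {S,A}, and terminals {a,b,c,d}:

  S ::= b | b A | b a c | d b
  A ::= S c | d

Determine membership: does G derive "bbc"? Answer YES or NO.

Convert to CNF:
  S -> T1 A | T1 X4 | T3 T1 | b
  A -> S T0 | d
  T0 -> c
  T1 -> b
  T2 -> a
  T3 -> d
  X4 -> T2 T0

Fill CYK table bottom-up:
  cell(0,0) b: {S,T1}  orig:{S}
  cell(1,1) b: {S,T1}  orig:{S}
  cell(2,2) c: {T0}  orig:{}
  cell(0,1) bb: ∅
  cell(1,2) bc: {A}
  cell(0,2) bbc: {S}

S ∈ T[0,2] ⇒ YES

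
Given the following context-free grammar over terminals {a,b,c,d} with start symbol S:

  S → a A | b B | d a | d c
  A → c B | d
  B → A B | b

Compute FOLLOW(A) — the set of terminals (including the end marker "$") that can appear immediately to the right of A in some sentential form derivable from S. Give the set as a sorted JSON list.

Compute FIRST by fixpoint:
[1]
  A via A→c B: +{c}
  A via A→d: +{d}
  B via B→A B: +{c,d}
  B via B→b: +{b}
  S via S→a A: +{a}
  S via S→b B: +{b}
  S via S→d a: +{d}
  FIRST[S]={a,b,d}  FIRST[A]={c,d}  FIRST[B]={b,c,d}
[2] (stable)
  FIRST[S]={a,b,d}  FIRST[A]={c,d}  FIRST[B]={b,c,d}

FOLLOW sets:
initialize: $ ∈ FOLLOW(S)
pass 1:
  B→A B: FOLLOW(A) ⊇ FIRST(B) = {b,c,d}; new: +{b,c,d}
  S→a A: FOLLOW(A) ⊇ FOLLOW(S) ⊇ {$}; new: +{$}
  S→b B: FOLLOW(B) ⊇ FOLLOW(S) ⊇ {$}; new: +{$}
  FOLLOW[S]={$}  FOLLOW[A]={$,b,c,d}  FOLLOW[B]={$}
pass 2:
  A→c B: FOLLOW(B) ⊇ FOLLOW(A) ⊇ {$,b,c,d}; new: +{b,c,d}
  FOLLOW[S]={$}  FOLLOW[A]={$,b,c,d}  FOLLOW[B]={$,b,c,d}
pass 3: (stable)
  FOLLOW[S]={$}  FOLLOW[A]={$,b,c,d}  FOLLOW[B]={$,b,c,d}

FOLLOW(A) = ["$", "b", "c", "d"]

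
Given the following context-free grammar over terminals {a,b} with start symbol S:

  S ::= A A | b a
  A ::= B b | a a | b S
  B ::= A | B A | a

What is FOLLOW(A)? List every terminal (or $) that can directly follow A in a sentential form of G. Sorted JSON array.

Compute FIRST by fixpoint:
[1]
  A via A→a a: +{a}
  A via A→b S: +{b}
  B via B→A: +{a,b}
  S via S→A A: +{a,b}
  FIRST(S)={a,b}  FIRST(A)={a,b}  FIRST(B)={a,b}
[2] (no change)
  FIRST(S)={a,b}  FIRST(A)={a,b}  FIRST(B)={a,b}

Compute FOLLOW by fixpoint:
FOLLOW(S) := {$}
[1]
  A→B b: FOLLOW(B) ⊇ FIRST(b) = {b}; new: +{b}
  B→A: FOLLOW(A) ⊇ FOLLOW(B) ⊇ {b}; new: +{b}
  B→B A: FOLLOW(B) ⊇ FIRST(A) = {a,b}; new: +{a}
  B→B A: FOLLOW(A) ⊇ FOLLOW(B) ⊇ {a,b}; new: +{a}
  S→A A: FOLLOW(A) ⊇ FOLLOW(S) ⊇ {$}; new: +{$}
  FOLLOW[S]={$}  FOLLOW[A]={$,a,b}  FOLLOW[B]={a,b}
[2]
  A→b S: FOLLOW(S) ⊇ FOLLOW(A) ⊇ {$,a,b}; new: +{a,b}
  FOLLOW[S]={$,a,b}  FOLLOW[A]={$,a,b}  FOLLOW[B]={a,b}
[3] (no change)
  FOLLOW[S]={$,a,b}  FOLLOW[A]={$,a,b}  FOLLOW[B]={a,b}

FOLLOW(A) = ["$", "a", "b"]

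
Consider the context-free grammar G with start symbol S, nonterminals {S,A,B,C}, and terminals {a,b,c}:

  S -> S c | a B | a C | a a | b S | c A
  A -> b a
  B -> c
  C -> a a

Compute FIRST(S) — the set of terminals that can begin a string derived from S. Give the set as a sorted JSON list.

Compute FIRST by fixpoint:
round 1:
  A via A→b a: +{b}
  B via B→c: +{c}
  C via C→a a: +{a}
  S via S→a B: +{a}
  S via S→b S: +{b}
  S via S→c A: +{c}
  S: {a,b,c}  A: {b}  B: {c}  C: {a}
round 2: (stable)
  S: {a,b,c}  A: {b}  B: {c}  C: {a}

FIRST(S) = ["a", "b", "c"]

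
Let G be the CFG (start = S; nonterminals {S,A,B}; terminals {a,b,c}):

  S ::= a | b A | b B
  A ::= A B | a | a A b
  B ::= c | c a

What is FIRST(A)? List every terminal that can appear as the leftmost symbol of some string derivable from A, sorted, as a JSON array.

FIRST iteration:
[1]
  A via A→a: +{a}
  B via B→c: +{c}
  S via S→a: +{a}
  S via S→b A: +{b}
  FIRST(S)={a,b}  FIRST(A)={a}  FIRST(B)={c}
[2] — fixpoint
  FIRST(S)={a,b}  FIRST(A)={a}  FIRST(B)={c}

FIRST(A) = ["a"]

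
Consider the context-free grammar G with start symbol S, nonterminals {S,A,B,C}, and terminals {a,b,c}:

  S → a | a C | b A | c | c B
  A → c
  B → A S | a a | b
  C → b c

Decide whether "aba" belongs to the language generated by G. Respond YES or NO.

Convert to CNF:
  S -> T0 C | T1 A | T2 B | a | c
  A -> c
  B -> A S | T0 T0 | b
  C -> T1 T2
  T0 -> a
  T1 -> b
  T2 -> c

CYK table (by increasing span):
  [0..0]={S,T0}  "a"  orig:{S}
  [1..1]={B,T1}  "b"  orig:{B}
  [2..2]={S,T0}  "a"  orig:{S}
  [0..1]=∅  "ab"
  [1..2]=∅  "ba"
  [0..2]=∅  "aba"

S ∉ T[0,2] ⇒ NO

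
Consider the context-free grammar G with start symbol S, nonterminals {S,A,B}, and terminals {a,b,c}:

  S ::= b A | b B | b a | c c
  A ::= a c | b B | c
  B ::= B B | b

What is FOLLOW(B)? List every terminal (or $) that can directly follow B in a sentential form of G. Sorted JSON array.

FIRST sets, iterate to fixpoint:
iter 1:
  A via A→a c: +{a}
  A via A→b B: +{b}
  A via A→c: +{c}
  B via B→b: +{b}
  S via S→b A: +{b}
  S via S→c c: +{c}
  S: {b,c}  A: {a,b,c}  B: {b}
iter 2: (no change)
  S: {b,c}  A: {a,b,c}  B: {b}

FOLLOW iteration:
seed FOLLOW(S) with $
[1]
  B→B B: FOLLOW(B) ⊇ FIRST(B) = {b}; new: +{b}
  S→b A: FOLLOW(A) ⊇ FOLLOW(S) ⊇ {$}; new: +{$}
  S→b B: FOLLOW(B) ⊇ FOLLOW(S) ⊇ {$}; new: +{$}
  FOLLOW(S)={$}  FOLLOW(A)={$}  FOLLOW(B)={$,b}
[2] — fixpoint
  FOLLOW(S)={$}  FOLLOW(A)={$}  FOLLOW(B)={$,b}

FOLLOW(B) = ["$", "b"]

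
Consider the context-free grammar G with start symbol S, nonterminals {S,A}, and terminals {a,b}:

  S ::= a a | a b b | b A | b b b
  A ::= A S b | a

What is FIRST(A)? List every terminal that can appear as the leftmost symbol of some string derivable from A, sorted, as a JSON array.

FIRST sets, iterate to fixpoint:
round 1:
  A via A→a: +{a}
  S via S→a a: +{a}
  S via S→b A: +{b}
  FIRST(S)={a,b}  FIRST(A)={a}
round 2: done
  FIRST(S)={a,b}  FIRST(A)={a}

FIRST(A) = ["a"]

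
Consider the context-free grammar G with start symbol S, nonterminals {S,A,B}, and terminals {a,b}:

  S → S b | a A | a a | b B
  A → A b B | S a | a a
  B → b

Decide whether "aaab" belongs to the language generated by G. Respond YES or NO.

CNF form of G:
  S -> S T0 | T0 B | T1 A | T1 T1
  A -> A X2 | S T1 | T1 T1
  B -> b
  T0 -> b
  T1 -> a
  X2 -> T0 B

CYK table (by increasing span):
  cell(0,0) a: {T1}  orig:{}
  cell(1,1) a: {T1}  orig:{}
  cell(2,2) a: {T1}  orig:{}
  cell(3,3) b: {B,T0}  orig:{B}
  cell(0,1) aa: {A,S}
  cell(1,2) aa: {A,S}
  cell(2,3) ab: ∅
  cell(0,2) aaa: {A,S}
  cell(1,3) aab: {S}
  cell(0,3) aaab: {S}

S ∈ T[0,3] ⇒ YES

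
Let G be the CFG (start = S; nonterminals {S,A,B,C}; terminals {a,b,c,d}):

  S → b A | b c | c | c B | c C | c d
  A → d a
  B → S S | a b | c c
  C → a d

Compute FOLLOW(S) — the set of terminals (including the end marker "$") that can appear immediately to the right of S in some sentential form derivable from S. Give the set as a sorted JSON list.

FIRST sets, iterate to fixpoint:
pass 1:
  A via A→d a: +{d}
  B via B→a b: +{a}
  B via B→c c: +{c}
  C via C→a d: +{a}
  S via S→b A: +{b}
  S via S→c: +{c}
  FIRST(S)={b,c}  FIRST(A)={d}  FIRST(B)={a,c}  FIRST(C)={a}
pass 2:
  B via B→S S: +{b}
  FIRST(S)={b,c}  FIRST(A)={d}  FIRST(B)={a,b,c}  FIRST(C)={a}
pass 3: (no change)
  FIRST(S)={b,c}  FIRST(A)={d}  FIRST(B)={a,b,c}  FIRST(C)={a}

FOLLOW sets:
initialize: $ ∈ FOLLOW(S)
pass 1:
  B→S S: FOLLOW(S) ⊇ FIRST(S) = {b,c}; new: +{b,c}
  S→b A: FOLLOW(A) ⊇ FOLLOW(S) ⊇ {$,b,c}; new: +{$,b,c}
  S→c B: FOLLOW(B) ⊇ FOLLOW(S) ⊇ {$,b,c}; new: +{$,b,c}
  S→c C: FOLLOW(C) ⊇ FOLLOW(S) ⊇ {$,b,c}; new: +{$,b,c}
  FOLLOW[S]={$,b,c}  FOLLOW[A]={$,b,c}  FOLLOW[B]={$,b,c}  FOLLOW[C]={$,b,c}
pass 2: (stable)
  FOLLOW[S]={$,b,c}  FOLLOW[A]={$,b,c}  FOLLOW[B]={$,b,c}  FOLLOW[C]={$,b,c}

FOLLOW(S) = ["$", "b", "c"]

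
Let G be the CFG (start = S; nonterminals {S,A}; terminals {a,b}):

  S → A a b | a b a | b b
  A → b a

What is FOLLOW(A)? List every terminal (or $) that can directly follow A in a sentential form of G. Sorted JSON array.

FIRST sets, iterate to fixpoint:
[1]
  A via A→b a: +{b}
  S via S→A a b: +{b}
  S via S→a b a: +{a}
  S: {a,b}  A: {b}
[2] (no change)
  S: {a,b}  A: {b}

FOLLOW iteration:
FOLLOW(S) := {$}
[1]
  S→A a b: FOLLOW(A) ⊇ FIRST(a) = {a}; new: +{a}
  FOLLOW[S]={$}  FOLLOW[A]={a}
[2] (no change)
  FOLLOW[S]={$}  FOLLOW[A]={a}

FOLLOW(A) = ["a"]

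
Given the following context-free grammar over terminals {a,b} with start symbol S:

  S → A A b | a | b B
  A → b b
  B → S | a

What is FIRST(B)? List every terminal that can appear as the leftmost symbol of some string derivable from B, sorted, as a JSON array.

FIRST iteration:
iter 1:
  A via A→b b: +{b}
  B via B→a: +{a}
  S via S→A A b: +{b}
  S via S→a: +{a}
  FIRST(S)={a,b}  FIRST(A)={b}  FIRST(B)={a}
iter 2:
  B via B→S: +{b}
  FIRST(S)={a,b}  FIRST(A)={b}  FIRST(B)={a,b}
iter 3: done
  FIRST(S)={a,b}  FIRST(A)={b}  FIRST(B)={a,b}

FIRST(B) = ["a", "b"]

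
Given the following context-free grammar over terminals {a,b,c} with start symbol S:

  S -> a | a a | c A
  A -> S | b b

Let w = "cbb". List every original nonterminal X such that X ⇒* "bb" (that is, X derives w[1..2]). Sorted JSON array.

Convert to CNF:
  S -> T0 T0 | T2 A | a
  A -> T0 T0 | T1 T1 | T2 A | a
  T0 -> a
  T1 -> b
  T2 -> c

Fill CYK table bottom-up, restricted to cells inside w[1..2]:
  [1..1]={T1}  "b"  orig:{}
  [2..2]={T1}  "b"  orig:{}
  [1..2]={A}  "bb"

Original NTs in T[1,2] deriving "bb": ["A"]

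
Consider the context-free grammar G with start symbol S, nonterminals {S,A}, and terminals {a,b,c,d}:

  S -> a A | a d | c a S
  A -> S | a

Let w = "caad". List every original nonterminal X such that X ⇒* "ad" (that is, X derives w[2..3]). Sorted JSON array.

Convert to CNF:
  S -> T0 A | T0 T1 | T2 X4
  A -> T0 A | T0 T1 | T2 X3 | a
  T0 -> a
  T1 -> d
  T2 -> c
  X3 -> T0 S
  X4 -> T0 S

Fill CYK table bottom-up (cells [i..j] with 2 ≤ i ≤ j ≤ 3 only):
  [2..2]={A,T0}  "a"  orig:{A}
  [3..3]={T1}  "d"  orig:{}
  [2..3]={A,S}  "ad"

Original NTs in T[2,3] deriving "ad": ["A", "S"]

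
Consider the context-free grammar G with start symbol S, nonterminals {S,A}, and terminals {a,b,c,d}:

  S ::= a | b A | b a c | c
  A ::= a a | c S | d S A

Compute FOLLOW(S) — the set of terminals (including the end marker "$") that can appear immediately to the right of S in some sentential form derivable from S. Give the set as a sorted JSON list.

FIRST sets, iterate to fixpoint:
iter 1:
  A via A→a a: +{a}
  A via A→c S: +{c}
  A via A→d S A: +{d}
  S via S→a: +{a}
  S via S→b A: +{b}
  S via S→c: +{c}
  S: {a,b,c}  A: {a,c,d}
iter 2: (no change)
  S: {a,b,c}  A: {a,c,d}

FOLLOW sets:
initialize: $ ∈ FOLLOW(S)
pass 1:
  A→d S A: FOLLOW(S) ⊇ FIRST(A) = {a,c,d}; new: +{a,c,d}
  S→b A: FOLLOW(A) ⊇ FOLLOW(S) ⊇ {$,a,c,d}; new: +{$,a,c,d}
  S: {$,a,c,d}  A: {$,a,c,d}
pass 2: (no change)
  S: {$,a,c,d}  A: {$,a,c,d}

FOLLOW(S) = ["$", "a", "c", "d"]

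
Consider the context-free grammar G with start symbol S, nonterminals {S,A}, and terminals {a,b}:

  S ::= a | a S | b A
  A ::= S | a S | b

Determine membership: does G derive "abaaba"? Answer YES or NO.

Convert to CNF:
  S -> T0 S | T1 A | a
  A -> T0 S | T1 A | a | b
  T0 -> a
  T1 -> b

Fill CYK table bottom-up:
  cell(0,0) a: {A,S,T0}  orig:{A,S}
  cell(1,1) b: {A,T1}  orig:{A}
  cell(2,2) a: {A,S,T0}  orig:{A,S}
  cell(3,3) a: {A,S,T0}  orig:{A,S}
  cell(4,4) b: {A,T1}  orig:{A}
  cell(5,5) a: {A,S,T0}  orig:{A,S}
  cell(0,1) ab: ∅
  cell(1,2) ba: {A,S}
  cell(2,3) aa: {A,S}
  cell(3,4) ab: ∅
  cell(4,5) ba: {A,S}
  cell(0,2) aba: {A,S}
  cell(1,3) baa: {A,S}
  cell(2,4) aab: ∅
  cell(3,5) aba: {A,S}
  cell(0,3) abaa: {A,S}
  cell(1,4) baab: ∅
  cell(2,5) aaba: {A,S}
  cell(0,4) abaab: ∅
  cell(1,5) baaba: {A,S}
  cell(0,5) abaaba: {A,S}

S ∈ T[0,5] ⇒ YES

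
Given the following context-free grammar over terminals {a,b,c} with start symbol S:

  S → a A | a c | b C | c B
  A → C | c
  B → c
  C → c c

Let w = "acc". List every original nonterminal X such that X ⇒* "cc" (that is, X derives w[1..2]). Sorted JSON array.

CNF form of G:
  S -> T0 B | T1 A | T1 T0 | T2 C
  A -> T0 T0 | c
  B -> c
  C -> T0 T0
  T0 -> c
  T1 -> a
  T2 -> b

CYK table (by increasing span) (cells [i..j] with 1 ≤ i ≤ j ≤ 2 only):
  [1..1]={A,B,T0}  "c"  orig:{A,B}
  [2..2]={A,B,T0}  "c"  orig:{A,B}
  [1..2]={A,C,S}  "cc"

Original NTs in T[1,2] deriving "cc": ["A", "C", "S"]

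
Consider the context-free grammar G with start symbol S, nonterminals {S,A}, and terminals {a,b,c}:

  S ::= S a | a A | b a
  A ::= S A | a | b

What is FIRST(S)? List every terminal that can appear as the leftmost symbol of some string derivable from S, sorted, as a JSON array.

FIRST sets, iterate to fixpoint:
round 1:
  A via A→a: +{a}
  A via A→b: +{b}
  S via S→a A: +{a}
  S via S→b a: +{b}
  FIRST[S]={a,b}  FIRST[A]={a,b}
round 2: (stable)
  FIRST[S]={a,b}  FIRST[A]={a,b}

FIRST(S) = ["a", "b"]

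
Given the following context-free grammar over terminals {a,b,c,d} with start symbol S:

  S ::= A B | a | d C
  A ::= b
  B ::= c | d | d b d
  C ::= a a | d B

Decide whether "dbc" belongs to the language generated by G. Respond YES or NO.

Convert to CNF:
  S -> A B | T0 C | a
  A -> b
  B -> T0 X3 | c | d
  C -> T0 B | T2 T2
  T0 -> d
  T1 -> b
  T2 -> a
  X3 -> T1 T0

CYK fill:
  T[0,0] 'd' = {B,T0}  orig:{B}
  T[1,1] 'b' = {A,T1}  orig:{A}
  T[2,2] 'c' = {B}
  T[0,1] 'db' = ∅
  T[1,2] 'bc' = {S}
  T[0,2] 'dbc' = ∅

S ∉ T[0,2] ⇒ NO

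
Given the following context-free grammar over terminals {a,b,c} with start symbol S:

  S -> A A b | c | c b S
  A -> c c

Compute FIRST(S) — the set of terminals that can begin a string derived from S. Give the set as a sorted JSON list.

Compute FIRST by fixpoint:
[1]
  A via A→c c: +{c}
  S via S→A A b: +{c}
  FIRST[S]={c}  FIRST[A]={c}
[2] done
  FIRST[S]={c}  FIRST[A]={c}

FIRST(S) = ["c"]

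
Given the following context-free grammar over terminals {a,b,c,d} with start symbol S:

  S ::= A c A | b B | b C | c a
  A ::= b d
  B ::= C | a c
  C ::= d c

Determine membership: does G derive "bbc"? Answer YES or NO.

CNF form of G:
  S -> A X4 | T0 B | T0 C | T3 T2
  A -> T0 T1
  B -> T1 T3 | T2 T3
  C -> T1 T3
  T0 -> b
  T1 -> d
  T2 -> a
  T3 -> c
  X4 -> T3 A

Fill CYK table bottom-up:
  [0..0]={T0}  "b"  orig:{}
  [1..1]={T0}  "b"  orig:{}
  [2..2]={T3}  "c"  orig:{}
  [0..1]=∅  "bb"
  [1..2]=∅  "bc"
  [0..2]=∅  "bbc"

S ∉ T[0,2] ⇒ NO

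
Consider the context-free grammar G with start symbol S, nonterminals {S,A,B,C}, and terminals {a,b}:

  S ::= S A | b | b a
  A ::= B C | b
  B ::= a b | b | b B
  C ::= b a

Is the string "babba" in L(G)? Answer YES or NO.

CNF form of G:
  S -> S A | T1 T0 | b
  A -> B C | b
  B -> T0 T1 | T1 B | b
  C -> T1 T0
  T0 -> a
  T1 -> b

Fill CYK table bottom-up:
  T[0,0] 'b' = {A,B,S,T1}  orig:{A,B,S}
  T[1,1] 'a' = {T0}  orig:{}
  T[2,2] 'b' = {A,B,S,T1}  orig:{A,B,S}
  T[3,3] 'b' = {A,B,S,T1}  orig:{A,B,S}
  T[4,4] 'a' = {T0}  orig:{}
  T[0,1] 'ba' = {C,S}
  T[1,2] 'ab' = {B}
  T[2,3] 'bb' = {B,S}
  T[3,4] 'ba' = {C,S}
  T[0,2] 'bab' = {B,S}
  T[1,3] 'abb' = ∅
  T[2,4] 'bba' = {A}
  T[0,3] 'babb' = {S}
  T[1,4] 'abba' = {A}
  T[0,4] 'babba' = {A,S}

S ∈ T[0,4] ⇒ YES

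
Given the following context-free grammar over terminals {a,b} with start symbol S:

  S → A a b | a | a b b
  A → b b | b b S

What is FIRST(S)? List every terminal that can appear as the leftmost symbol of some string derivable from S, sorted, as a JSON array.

Compute FIRST by fixpoint:
round 1:
  A via A→b b: +{b}
  S via S→A a b: +{b}
  S via S→a: +{a}
  S: {a,b}  A: {b}
round 2: — fixpoint
  S: {a,b}  A: {b}

FIRST(S) = ["a", "b"]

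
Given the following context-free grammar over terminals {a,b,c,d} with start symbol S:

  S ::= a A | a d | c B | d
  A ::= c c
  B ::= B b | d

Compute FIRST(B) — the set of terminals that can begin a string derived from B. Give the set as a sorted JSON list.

FIRST sets, iterate to fixpoint:
round 1:
  A via A→c c: +{c}
  B via B→d: +{d}
  S via S→a A: +{a}
  S via S→c B: +{c}
  S via S→d: +{d}
  FIRST[S]={a,c,d}  FIRST[A]={c}  FIRST[B]={d}
round 2: (no change)
  FIRST[S]={a,c,d}  FIRST[A]={c}  FIRST[B]={d}

FIRST(B) = ["d"]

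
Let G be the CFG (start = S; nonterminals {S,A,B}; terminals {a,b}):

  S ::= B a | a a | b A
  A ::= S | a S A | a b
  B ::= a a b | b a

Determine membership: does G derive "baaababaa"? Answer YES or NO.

Convert to CNF:
  S -> B T0 | T0 T0 | T1 A
  A -> B T0 | T0 T0 | T0 T1 | T0 X2 | T1 A
  B -> T0 X3 | T1 T0
  T0 -> a
  T1 -> b
  X2 -> S A
  X3 -> T0 T1

CYK fill:
  cell(0,0) b: {T1}  orig:{}
  cell(1,1) a: {T0}  orig:{}
  cell(2,2) a: {T0}  orig:{}
  cell(3,3) a: {T0}  orig:{}
  cell(4,4) b: {T1}  orig:{}
  cell(5,5) a: {T0}  orig:{}
  cell(6,6) b: {T1}  orig:{}
  cell(7,7) a: {T0}  orig:{}
  cell(8,8) a: {T0}  orig:{}
  cell(0,1) ba: {B}
  cell(1,2) aa: {A,S}
  cell(2,3) aa: {A,S}
  cell(3,4) ab: {A,X3}  orig:{A}
  cell(4,5) ba: {B}
  cell(5,6) ab: {A,X3}  orig:{A}
  cell(6,7) ba: {B}
  cell(7,8) aa: {A,S}
  cell(0,2) baa: {A,S}
  cell(1,3) aaa: ∅
  cell(2,4) aab: {B}
  cell(3,5) aba: ∅
  cell(4,6) bab: {A,S}
  cell(5,7) aba: ∅
  cell(6,8) baa: {A,S}
  cell(0,3) baaa: ∅
  cell(1,4) aaab: {X2}  orig:{}
  cell(2,5) aaba: {A,S}
  cell(3,6) abab: ∅
  cell(4,7) baba: ∅
  cell(5,8) abaa: ∅
  cell(0,4) baaab: {X2}  orig:{}
  cell(1,5) aaaba: ∅
  cell(2,6) aabab: {X2}  orig:{}
  cell(3,7) ababa: ∅
  cell(4,8) babaa: {X2}  orig:{}
  cell(0,5) baaaba: ∅
  cell(1,6) aaabab: {A}
  cell(2,7) aababa: ∅
  cell(3,8) ababaa: {A}
  cell(0,6) baaabab: {A,S}
  cell(1,7) aaababa: ∅
  cell(2,8) aababaa: {X2}  orig:{}
  cell(0,7) baaababa: ∅
  cell(1,8) aaababaa: {A,X2}  orig:{A}
  cell(0,8) baaababaa: {A,S,X2}  orig:{A,S}

S ∈ T[0,8] ⇒ YES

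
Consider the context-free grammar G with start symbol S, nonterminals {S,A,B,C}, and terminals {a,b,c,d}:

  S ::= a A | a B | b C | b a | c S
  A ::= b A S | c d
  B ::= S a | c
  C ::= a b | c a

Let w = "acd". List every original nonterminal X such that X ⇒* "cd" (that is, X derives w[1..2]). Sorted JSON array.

CNF form of G:
  S -> T0 C | T0 T3 | T1 S | T3 A | T3 B
  A -> T0 X4 | T1 T2
  B -> S T3 | c
  C -> T1 T3 | T3 T0
  T0 -> b
  T1 -> c
  T2 -> d
  T3 -> a
  X4 -> A S

CYK fill, restricted to cells inside w[1..2]:
  cell(1,1) c: {B,T1}  orig:{B}
  cell(2,2) d: {T2}  orig:{}
  cell(1,2) cd: {A}

Original NTs in T[1,2] deriving "cd": ["A"]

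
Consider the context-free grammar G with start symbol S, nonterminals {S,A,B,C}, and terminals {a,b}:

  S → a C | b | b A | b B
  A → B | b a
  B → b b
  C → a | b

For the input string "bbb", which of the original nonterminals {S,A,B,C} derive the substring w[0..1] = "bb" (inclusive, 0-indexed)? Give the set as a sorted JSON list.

CNF form of G:
  S -> T0 A | T0 B | T1 C | b
  A -> T0 T0 | T0 T1
  B -> T0 T0
  C -> a | b
  T0 -> b
  T1 -> a

Fill CYK table bottom-up, restricted to cells inside w[0..1]:
  T[0,0] 'b' = {C,S,T0}  orig:{C,S}
  T[1,1] 'b' = {C,S,T0}  orig:{C,S}
  T[0,1] 'bb' = {A,B}

Original NTs in T[0,1] deriving "bb": ["A", "B"]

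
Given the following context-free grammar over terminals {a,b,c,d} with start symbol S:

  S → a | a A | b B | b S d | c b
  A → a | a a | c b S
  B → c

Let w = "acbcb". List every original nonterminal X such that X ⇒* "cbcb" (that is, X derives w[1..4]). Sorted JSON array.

CNF form of G:
  S -> T0 A | T1 T2 | T2 B | T2 X5 | a
  A -> T0 T0 | T1 X4 | a
  B -> c
  T0 -> a
  T1 -> c
  T2 -> b
  T3 -> d
  X4 -> T2 S
  X5 -> S T3

CYK table (by increasing span) — only the sub-triangle for w[1..4]:
  T[1,1] 'c' = {B,T1}  orig:{B}
  T[2,2] 'b' = {T2}  orig:{}
  T[3,3] 'c' = {B,T1}  orig:{B}
  T[4,4] 'b' = {T2}  orig:{}
  T[1,2] 'cb' = {S}
  T[2,3] 'bc' = {S}
  T[3,4] 'cb' = {S}
  T[1,3] 'cbc' = ∅
  T[2,4] 'bcb' = {X4}  orig:{}
  T[1,4] 'cbcb' = {A}

Original NTs in T[1,4] deriving "cbcb": ["A"]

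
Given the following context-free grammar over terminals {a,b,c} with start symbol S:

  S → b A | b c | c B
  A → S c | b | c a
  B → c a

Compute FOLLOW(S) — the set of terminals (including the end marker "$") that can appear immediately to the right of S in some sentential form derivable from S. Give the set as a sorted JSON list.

FIRST iteration:
round 1:
  A via A→b: +{b}
  A via A→c a: +{c}
  B via B→c a: +{c}
  S via S→b A: +{b}
  S via S→c B: +{c}
  S: {b,c}  A: {b,c}  B: {c}
round 2: done
  S: {b,c}  A: {b,c}  B: {c}

FOLLOW sets:
seed FOLLOW(S) with $
round 1:
  A→S c: FOLLOW(S) ⊇ FIRST(c) = {c}; new: +{c}
  S→b A: FOLLOW(A) ⊇ FOLLOW(S) ⊇ {$,c}; new: +{$,c}
  S→c B: FOLLOW(B) ⊇ FOLLOW(S) ⊇ {$,c}; new: +{$,c}
  S: {$,c}  A: {$,c}  B: {$,c}
round 2: (no change)
  S: {$,c}  A: {$,c}  B: {$,c}

FOLLOW(S) = ["$", "c"]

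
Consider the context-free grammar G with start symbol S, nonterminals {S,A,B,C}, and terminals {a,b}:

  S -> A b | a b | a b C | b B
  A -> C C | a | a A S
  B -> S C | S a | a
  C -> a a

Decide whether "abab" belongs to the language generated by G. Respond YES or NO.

Convert to CNF:
  S -> A T1 | T0 T1 | T0 X3 | T1 B
  A -> C C | T0 X2 | a
  B -> S C | S T0 | a
  C -> T0 T0
  T0 -> a
  T1 -> b
  X2 -> A S
  X3 -> T1 C

CYK fill:
  cell(0,0) a: {A,B,T0}  orig:{A,B}
  cell(1,1) b: {T1}  orig:{}
  cell(2,2) a: {A,B,T0}  orig:{A,B}
  cell(3,3) b: {T1}  orig:{}
  cell(0,1) ab: {S}
  cell(1,2) ba: {S}
  cell(2,3) ab: {S}
  cell(0,2) aba: {B,X2}  orig:{B}
  cell(1,3) bab: ∅
  cell(0,3) abab: ∅

S ∉ T[0,3] ⇒ NO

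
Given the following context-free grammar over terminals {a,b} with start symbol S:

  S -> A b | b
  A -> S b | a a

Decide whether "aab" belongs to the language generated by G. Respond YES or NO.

CNF form of G:
  S -> A T0 | b
  A -> S T0 | T1 T1
  T0 -> b
  T1 -> a

CYK fill:
  [0..0]={T1}  "a"  orig:{}
  [1..1]={T1}  "a"  orig:{}
  [2..2]={S,T0}  "b"  orig:{S}
  [0..1]={A}  "aa"
  [1..2]=∅  "ab"
  [0..2]={S}  "aab"

S ∈ T[0,2] ⇒ YES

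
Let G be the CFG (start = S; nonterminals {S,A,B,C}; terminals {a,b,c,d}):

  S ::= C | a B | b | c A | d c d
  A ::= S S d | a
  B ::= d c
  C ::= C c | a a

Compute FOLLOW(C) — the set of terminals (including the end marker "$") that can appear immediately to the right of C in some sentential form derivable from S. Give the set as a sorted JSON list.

FIRST sets, iterate to fixpoint:
round 1:
  A via A→a: +{a}
  B via B→d c: +{d}
  C via C→a a: +{a}
  S via S→C: +{a}
  S via S→b: +{b}
  S via S→c A: +{c}
  S via S→d c d: +{d}
  FIRST[S]={a,b,c,d}  FIRST[A]={a}  FIRST[B]={d}  FIRST[C]={a}
round 2:
  A via A→S S d: +{b,c,d}
  FIRST[S]={a,b,c,d}  FIRST[A]={a,b,c,d}  FIRST[B]={d}  FIRST[C]={a}
round 3: — fixpoint
  FIRST[S]={a,b,c,d}  FIRST[A]={a,b,c,d}  FIRST[B]={d}  FIRST[C]={a}

FOLLOW sets:
seed FOLLOW(S) with $
[1]
  A→S S d: FOLLOW(S) ⊇ FIRST(S) = {a,b,c,d}; new: +{a,b,c,d}
  C→C c: FOLLOW(C) ⊇ FIRST(c) = {c}; new: +{c}
  S→C: FOLLOW(C) ⊇ FOLLOW(S) ⊇ {$,a,b,c,d}; new: +{$,a,b,d}
  S→a B: FOLLOW(B) ⊇ FOLLOW(S) ⊇ {$,a,b,c,d}; new: +{$,a,b,c,d}
  S→c A: FOLLOW(A) ⊇ FOLLOW(S) ⊇ {$,a,b,c,d}; new: +{$,a,b,c,d}
  FOLLOW[S]={$,a,b,c,d}  FOLLOW[A]={$,a,b,c,d}  FOLLOW[B]={$,a,b,c,d}  FOLLOW[C]={$,a,b,c,d}
[2] (stable)
  FOLLOW[S]={$,a,b,c,d}  FOLLOW[A]={$,a,b,c,d}  FOLLOW[B]={$,a,b,c,d}  FOLLOW[C]={$,a,b,c,d}

FOLLOW(C) = ["$", "a", "b", "c", "d"]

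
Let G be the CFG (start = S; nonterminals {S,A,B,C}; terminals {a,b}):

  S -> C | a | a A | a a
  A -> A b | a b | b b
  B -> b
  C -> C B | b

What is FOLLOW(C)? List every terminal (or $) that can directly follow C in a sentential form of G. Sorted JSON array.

Compute FIRST by fixpoint:
[1]
  A via A→a b: +{a}
  A via A→b b: +{b}
  B via B→b: +{b}
  C via C→b: +{b}
  S via S→C: +{b}
  S via S→a: +{a}
  FIRST(S)={a,b}  FIRST(A)={a,b}  FIRST(B)={b}  FIRST(C)={b}
[2] (stable)
  FIRST(S)={a,b}  FIRST(A)={a,b}  FIRST(B)={b}  FIRST(C)={b}

FOLLOW iteration:
initialize: $ ∈ FOLLOW(S)
pass 1:
  A→A b: FOLLOW(A) ⊇ FIRST(b) = {b}; new: +{b}
  C→C B: FOLLOW(C) ⊇ FIRST(B) = {b}; new: +{b}
  C→C B: FOLLOW(B) ⊇ FOLLOW(C) ⊇ {b}; new: +{b}
  S→C: FOLLOW(C) ⊇ FOLLOW(S) ⊇ {$}; new: +{$}
  S→a A: FOLLOW(A) ⊇ FOLLOW(S) ⊇ {$}; new: +{$}
  S: {$}  A: {$,b}  B: {b}  C: {$,b}
pass 2:
  C→C B: FOLLOW(B) ⊇ FOLLOW(C) ⊇ {$,b}; new: +{$}
  S: {$}  A: {$,b}  B: {$,b}  C: {$,b}
pass 3: done
  S: {$}  A: {$,b}  B: {$,b}  C: {$,b}

FOLLOW(C) = ["$", "b"]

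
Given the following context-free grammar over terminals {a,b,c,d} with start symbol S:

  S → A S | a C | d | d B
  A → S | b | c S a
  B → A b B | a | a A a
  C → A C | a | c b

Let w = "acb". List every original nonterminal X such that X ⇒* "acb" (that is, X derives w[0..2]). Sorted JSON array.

CNF form of G:
  S -> A S | T0 C | T2 B | d
  A -> A S | T0 C | T1 X4 | T2 B | b | d
  B -> A X5 | T0 X6 | a
  C -> A C | T1 T3 | a
  T0 -> a
  T1 -> c
  T2 -> d
  T3 -> b
  X4 -> S T0
  X5 -> T3 B
  X6 -> A T0

Fill CYK table bottom-up (cells [i..j] with 0 ≤ i ≤ j ≤ 2 only):
  T[0,0] 'a' = {B,C,T0}  orig:{B,C}
  T[1,1] 'c' = {T1}  orig:{}
  T[2,2] 'b' = {A,T3}  orig:{A}
  T[0,1] 'ac' = ∅
  T[1,2] 'cb' = {C}
  T[0,2] 'acb' = {A,S}

Original NTs in T[0,2] deriving "acb": ["A", "S"]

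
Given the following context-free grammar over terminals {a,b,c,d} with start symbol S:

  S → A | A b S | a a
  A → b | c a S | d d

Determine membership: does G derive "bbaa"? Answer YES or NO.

CNF form of G:
  S -> A X5 | T0 X6 | T1 T1 | T2 T2 | b
  A -> T0 X4 | T2 T2 | b
  T0 -> c
  T1 -> a
  T2 -> d
  T3 -> b
  X4 -> T1 S
  X5 -> T3 S
  X6 -> T1 S

CYK fill:
  cell(0,0) b: {A,S,T3}  orig:{A,S}
  cell(1,1) b: {A,S,T3}  orig:{A,S}
  cell(2,2) a: {T1}  orig:{}
  cell(3,3) a: {T1}  orig:{}
  cell(0,1) bb: {X5}  orig:{}
  cell(1,2) ba: ∅
  cell(2,3) aa: {S}
  cell(0,2) bba: ∅
  cell(1,3) baa: {X5}  orig:{}
  cell(0,3) bbaa: {S}

S ∈ T[0,3] ⇒ YES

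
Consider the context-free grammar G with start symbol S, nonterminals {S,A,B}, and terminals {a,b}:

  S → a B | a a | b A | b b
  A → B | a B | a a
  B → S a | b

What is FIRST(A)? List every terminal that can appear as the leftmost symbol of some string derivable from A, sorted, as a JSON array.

Compute FIRST by fixpoint:
round 1:
  A via A→a B: +{a}
  B via B→b: +{b}
  S via S→a B: +{a}
  S via S→b A: +{b}
  FIRST[S]={a,b}  FIRST[A]={a}  FIRST[B]={b}
round 2:
  A via A→B: +{b}
  B via B→S a: +{a}
  FIRST[S]={a,b}  FIRST[A]={a,b}  FIRST[B]={a,b}
round 3: done
  FIRST[S]={a,b}  FIRST[A]={a,b}  FIRST[B]={a,b}

FIRST(A) = ["a", "b"]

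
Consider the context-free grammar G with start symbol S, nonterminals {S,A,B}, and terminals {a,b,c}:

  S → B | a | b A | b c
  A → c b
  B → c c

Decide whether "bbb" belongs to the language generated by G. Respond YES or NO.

CNF form of G:
  S -> T0 T0 | T1 A | T1 T0 | a
  A -> T0 T1
  B -> T0 T0
  T0 -> c
  T1 -> b

CYK table (by increasing span):
  cell(0,0) b: {T1}  orig:{}
  cell(1,1) b: {T1}  orig:{}
  cell(2,2) b: {T1}  orig:{}
  cell(0,1) bb: ∅
  cell(1,2) bb: ∅
  cell(0,2) bbb: ∅

S ∉ T[0,2] ⇒ NO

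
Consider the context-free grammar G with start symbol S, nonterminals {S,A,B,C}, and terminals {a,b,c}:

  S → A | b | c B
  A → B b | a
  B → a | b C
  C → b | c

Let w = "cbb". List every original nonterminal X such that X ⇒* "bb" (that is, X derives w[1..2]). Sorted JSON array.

Convert to CNF:
  S -> B T0 | T1 B | a | b
  A -> B T0 | a
  B -> T0 C | a
  C -> b | c
  T0 -> b
  T1 -> c

CYK table (by increasing span) (cells [i..j] with 1 ≤ i ≤ j ≤ 2 only):
  cell(1,1) b: {C,S,T0}  orig:{C,S}
  cell(2,2) b: {C,S,T0}  orig:{C,S}
  cell(1,2) bb: {B}

Original NTs in T[1,2] deriving "bb": ["B"]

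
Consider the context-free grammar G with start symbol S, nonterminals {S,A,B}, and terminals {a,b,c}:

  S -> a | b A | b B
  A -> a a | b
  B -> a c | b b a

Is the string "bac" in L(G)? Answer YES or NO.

CNF form of G:
  S -> T2 A | T2 B | a
  A -> T0 T0 | b
  B -> T0 T1 | T2 X3
  T0 -> a
  T1 -> c
  T2 -> b
  X3 -> T2 T0

Fill CYK table bottom-up:
  T[0,0] 'b' = {A,T2}  orig:{A}
  T[1,1] 'a' = {S,T0}  orig:{S}
  T[2,2] 'c' = {T1}  orig:{}
  T[0,1] 'ba' = {X3}  orig:{}
  T[1,2] 'ac' = {B}
  T[0,2] 'bac' = {S}

S ∈ T[0,2] ⇒ YES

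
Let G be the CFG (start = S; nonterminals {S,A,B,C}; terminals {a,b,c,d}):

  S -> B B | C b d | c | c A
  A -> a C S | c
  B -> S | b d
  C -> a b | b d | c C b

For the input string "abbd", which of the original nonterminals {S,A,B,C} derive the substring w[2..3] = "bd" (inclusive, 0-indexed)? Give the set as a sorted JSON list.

CNF form of G:
  S -> B B | C X7 | T3 A | c
  A -> T0 X4 | c
  B -> B B | C X5 | T1 T2 | T3 A | c
  C -> T0 T1 | T1 T2 | T3 X6
  T0 -> a
  T1 -> b
  T2 -> d
  T3 -> c
  X4 -> C S
  X5 -> T1 T2
  X6 -> C T1
  X7 -> T1 T2

Fill CYK table bottom-up (cells [i..j] with 2 ≤ i ≤ j ≤ 3 only):
  cell(2,2) b: {T1}  orig:{}
  cell(3,3) d: {T2}  orig:{}
  cell(2,3) bd: {B,C,X5,X7}  orig:{B,C}

Original NTs in T[2,3] deriving "bd": ["B", "C"]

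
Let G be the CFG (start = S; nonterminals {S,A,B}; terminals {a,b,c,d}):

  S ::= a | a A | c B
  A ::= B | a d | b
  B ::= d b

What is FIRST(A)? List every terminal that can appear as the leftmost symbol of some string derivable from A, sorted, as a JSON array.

FIRST sets, iterate to fixpoint:
[1]
  A via A→a d: +{a}
  A via A→b: +{b}
  B via B→d b: +{d}
  S via S→a: +{a}
  S via S→c B: +{c}
  S: {a,c}  A: {a,b}  B: {d}
[2]
  A via A→B: +{d}
  S: {a,c}  A: {a,b,d}  B: {d}
[3] — fixpoint
  S: {a,c}  A: {a,b,d}  B: {d}

FIRST(A) = ["a", "b", "d"]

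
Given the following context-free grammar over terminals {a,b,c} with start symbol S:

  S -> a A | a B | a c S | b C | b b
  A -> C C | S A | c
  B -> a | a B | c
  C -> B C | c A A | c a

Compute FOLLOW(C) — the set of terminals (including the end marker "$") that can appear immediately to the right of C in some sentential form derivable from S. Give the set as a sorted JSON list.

FIRST sets, iterate to fixpoint:
iter 1:
  A via A→c: +{c}
  B via B→a: +{a}
  B via B→c: +{c}
  C via C→B C: +{a,c}
  S via S→a A: +{a}
  S via S→b C: +{b}
  FIRST(S)={a,b}  FIRST(A)={c}  FIRST(B)={a,c}  FIRST(C)={a,c}
iter 2:
  A via A→C C: +{a}
  A via A→S A: +{b}
  FIRST(S)={a,b}  FIRST(A)={a,b,c}  FIRST(B)={a,c}  FIRST(C)={a,c}
iter 3: done
  FIRST(S)={a,b}  FIRST(A)={a,b,c}  FIRST(B)={a,c}  FIRST(C)={a,c}

FOLLOW iteration:
initialize: $ ∈ FOLLOW(S)
iter 1:
  A→C C: FOLLOW(C) ⊇ FIRST(C) = {a,c}; new: +{a,c}
  A→S A: FOLLOW(S) ⊇ FIRST(A) = {a,b,c}; new: +{a,b,c}
  C→B C: FOLLOW(B) ⊇ FIRST(C) = {a,c}; new: +{a,c}
  C→c A A: FOLLOW(A) ⊇ FIRST(A) = {a,b,c}; new: +{a,b,c}
  S→a A: FOLLOW(A) ⊇ FOLLOW(S) ⊇ {$,a,b,c}; new: +{$}
  S→a B: FOLLOW(B) ⊇ FOLLOW(S) ⊇ {$,a,b,c}; new: +{$,b}
  S→b C: FOLLOW(C) ⊇ FOLLOW(S) ⊇ {$,a,b,c}; new: +{$,b}
  FOLLOW[S]={$,a,b,c}  FOLLOW[A]={$,a,b,c}  FOLLOW[B]={$,a,b,c}  FOLLOW[C]={$,a,b,c}
iter 2: (no change)
  FOLLOW[S]={$,a,b,c}  FOLLOW[A]={$,a,b,c}  FOLLOW[B]={$,a,b,c}  FOLLOW[C]={$,a,b,c}

FOLLOW(C) = ["$", "a", "b", "c"]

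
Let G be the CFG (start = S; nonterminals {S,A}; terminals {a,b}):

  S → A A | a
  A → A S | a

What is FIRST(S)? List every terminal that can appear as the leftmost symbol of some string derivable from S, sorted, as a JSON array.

Compute FIRST by fixpoint:
pass 1:
  A via A→a: +{a}
  S via S→A A: +{a}
  S: {a}  A: {a}
pass 2: — fixpoint
  S: {a}  A: {a}

FIRST(S) = ["a"]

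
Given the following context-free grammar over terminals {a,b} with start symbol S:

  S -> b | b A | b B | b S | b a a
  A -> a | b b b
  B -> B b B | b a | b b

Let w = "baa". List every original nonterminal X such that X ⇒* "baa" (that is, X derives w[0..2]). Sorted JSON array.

Convert to CNF:
  S -> T0 A | T0 B | T0 S | T0 X4 | b
  A -> T0 X2 | a
  B -> B X3 | T0 T0 | T0 T1
  T0 -> b
  T1 -> a
  X2 -> T0 T0
  X3 -> T0 B
  X4 -> T1 T1

CYK fill — only the sub-triangle for w[0..2]:
  T[0,0] 'b' = {S,T0}  orig:{S}
  T[1,1] 'a' = {A,T1}  orig:{A}
  T[2,2] 'a' = {A,T1}  orig:{A}
  T[0,1] 'ba' = {B,S}
  T[1,2] 'aa' = {X4}  orig:{}
  T[0,2] 'baa' = {S}

Original NTs in T[0,2] deriving "baa": ["S"]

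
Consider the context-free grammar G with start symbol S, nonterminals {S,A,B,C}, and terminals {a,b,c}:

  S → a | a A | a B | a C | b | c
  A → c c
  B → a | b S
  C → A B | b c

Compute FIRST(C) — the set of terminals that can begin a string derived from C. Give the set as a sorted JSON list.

FIRST iteration:
round 1:
  A via A→c c: +{c}
  B via B→a: +{a}
  B via B→b S: +{b}
  C via C→A B: +{c}
  C via C→b c: +{b}
  S via S→a: +{a}
  S via S→b: +{b}
  S via S→c: +{c}
  S: {a,b,c}  A: {c}  B: {a,b}  C: {b,c}
round 2: (stable)
  S: {a,b,c}  A: {c}  B: {a,b}  C: {b,c}

FIRST(C) = ["b", "c"]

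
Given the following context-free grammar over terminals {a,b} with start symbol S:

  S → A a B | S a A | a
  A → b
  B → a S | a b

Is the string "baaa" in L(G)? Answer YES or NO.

Convert to CNF:
  S -> A X2 | S X3 | a
  A -> b
  B -> T0 S | T0 T1
  T0 -> a
  T1 -> b
  X2 -> T0 B
  X3 -> T0 A

CYK fill:
  T[0,0] 'b' = {A,T1}  orig:{A}
  T[1,1] 'a' = {S,T0}  orig:{S}
  T[2,2] 'a' = {S,T0}  orig:{S}
  T[3,3] 'a' = {S,T0}  orig:{S}
  T[0,1] 'ba' = ∅
  T[1,2] 'aa' = {B}
  T[2,3] 'aa' = {B}
  T[0,2] 'baa' = ∅
  T[1,3] 'aaa' = {X2}  orig:{}
  T[0,3] 'baaa' = {S}

S ∈ T[0,3] ⇒ YES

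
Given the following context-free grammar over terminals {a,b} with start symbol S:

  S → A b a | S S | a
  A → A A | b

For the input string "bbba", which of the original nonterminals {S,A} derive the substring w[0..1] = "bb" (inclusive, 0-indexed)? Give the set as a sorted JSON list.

Convert to CNF:
  S -> A X2 | S S | a
  A -> A A | b
  T0 -> b
  T1 -> a
  X2 -> T0 T1

Fill CYK table bottom-up — only the sub-triangle for w[0..1]:
  T[0,0] 'b' = {A,T0}  orig:{A}
  T[1,1] 'b' = {A,T0}  orig:{A}
  T[0,1] 'bb' = {A}

Original NTs in T[0,1] deriving "bb": ["A"]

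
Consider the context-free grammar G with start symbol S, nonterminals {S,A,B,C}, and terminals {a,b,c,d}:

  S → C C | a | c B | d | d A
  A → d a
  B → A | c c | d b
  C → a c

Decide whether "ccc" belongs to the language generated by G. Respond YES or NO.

CNF form of G:
  S -> C C | T0 A | T2 B | a | d
  A -> T0 T1
  B -> T0 T1 | T0 T3 | T2 T2
  C -> T1 T2
  T0 -> d
  T1 -> a
  T2 -> c
  T3 -> b

Fill CYK table bottom-up:
  T[0,0] 'c' = {T2}  orig:{}
  T[1,1] 'c' = {T2}  orig:{}
  T[2,2] 'c' = {T2}  orig:{}
  T[0,1] 'cc' = {B}
  T[1,2] 'cc' = {B}
  T[0,2] 'ccc' = {S}

S ∈ T[0,2] ⇒ YES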